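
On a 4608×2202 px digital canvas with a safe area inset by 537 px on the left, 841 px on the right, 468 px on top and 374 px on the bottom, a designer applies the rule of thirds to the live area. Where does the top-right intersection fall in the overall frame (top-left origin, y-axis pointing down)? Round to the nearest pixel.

Content width = 4608 − 537 − 841 = 3230 px; content height = 2202 − 468 − 374 = 1360 px.
Top-right is two-thirds across and one-third down within the live area.
x = 537 + 2 × 3230/3 = 537 + 2153.33 ≈ 2690
y = 468 + 1 × 1360/3 = 468 + 453.33 ≈ 921

x = 2690 px, y = 921 px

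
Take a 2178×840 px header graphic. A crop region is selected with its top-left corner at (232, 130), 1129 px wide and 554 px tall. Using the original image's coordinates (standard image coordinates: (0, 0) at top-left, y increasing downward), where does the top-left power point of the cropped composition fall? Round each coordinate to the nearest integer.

One third of the crop width 1129 is 376.33 px.
One third of the crop height 554 is 184.67 px.
The top-left point is one-third across and one-third down within the crop:
x = 232 + 1 × 376.33 ≈ 608; y = 130 + 1 × 184.67 ≈ 315.

(608, 315)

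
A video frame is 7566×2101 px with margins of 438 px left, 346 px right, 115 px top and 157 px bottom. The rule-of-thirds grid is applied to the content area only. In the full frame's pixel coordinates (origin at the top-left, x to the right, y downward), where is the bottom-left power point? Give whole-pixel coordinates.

x = 2699 px, y = 1334 px

Content width = 7566 − 438 − 346 = 6782 px; content height = 2101 − 115 − 157 = 1829 px.
Bottom-left is one-third across and two-thirds down within the content area.
x = 438 + 1 × 6782/3 = 438 + 2260.67 ≈ 2699
y = 115 + 2 × 1829/3 = 115 + 1219.33 ≈ 1334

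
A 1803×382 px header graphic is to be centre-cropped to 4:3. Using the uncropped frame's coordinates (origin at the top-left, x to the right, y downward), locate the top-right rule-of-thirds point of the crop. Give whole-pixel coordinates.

x = 986 px, y = 127 px

1803/382 > 4/3, so the 4:3 crop keeps the full height 382 and trims width to 382 × 4/3 = 509.33 px.
Left offset = (1803 − 509.33)/2 = 646.83 px; top offset = 0.
Top-right is two-thirds across and one-third down within the crop:
x = 646.83 + 2 × 509.33/3 ≈ 986; y = 0.00 + 1 × 382.00/3 ≈ 127.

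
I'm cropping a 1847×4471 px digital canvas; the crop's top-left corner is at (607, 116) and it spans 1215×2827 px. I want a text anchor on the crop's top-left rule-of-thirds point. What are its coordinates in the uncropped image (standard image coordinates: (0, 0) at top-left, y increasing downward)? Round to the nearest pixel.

x = 1012 px, y = 1058 px

One third of the crop width 1215 is 405.00 px.
One third of the crop height 2827 is 942.33 px.
The top-left point is one-third across and one-third down within the crop:
x = 607 + 1 × 405.00 ≈ 1012; y = 116 + 1 × 942.33 ≈ 1058.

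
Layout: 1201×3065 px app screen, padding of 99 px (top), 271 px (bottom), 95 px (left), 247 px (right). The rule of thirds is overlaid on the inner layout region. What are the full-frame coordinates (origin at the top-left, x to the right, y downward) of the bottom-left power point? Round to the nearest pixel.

(381, 1896)

Content width = 1201 − 95 − 247 = 859 px; content height = 3065 − 99 − 271 = 2695 px.
Bottom-left is one-third across and two-thirds down within the inner layout region.
x = 95 + 1 × 859/3 = 95 + 286.33 ≈ 381
y = 99 + 2 × 2695/3 = 99 + 1796.67 ≈ 1896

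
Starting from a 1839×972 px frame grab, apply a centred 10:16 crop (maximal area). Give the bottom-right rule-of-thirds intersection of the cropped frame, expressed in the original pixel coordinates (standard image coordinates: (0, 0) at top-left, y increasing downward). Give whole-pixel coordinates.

1839/972 > 10/16, so the 10:16 crop keeps the full height 972 and trims width to 972 × 10/16 = 607.50 px.
Left offset = (1839 − 607.50)/2 = 615.75 px; top offset = 0.
Bottom-right is two-thirds across and two-thirds down within the crop:
x = 615.75 + 2 × 607.50/3 ≈ 1021; y = 0.00 + 2 × 972.00/3 ≈ 648.

x = 1021 px, y = 648 px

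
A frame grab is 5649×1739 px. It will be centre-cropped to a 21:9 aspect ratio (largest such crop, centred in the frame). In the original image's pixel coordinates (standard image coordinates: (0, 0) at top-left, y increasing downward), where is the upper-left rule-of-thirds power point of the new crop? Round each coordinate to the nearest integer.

5649/1739 > 21/9, so the 21:9 crop keeps the full height 1739 and trims width to 1739 × 21/9 = 4057.67 px.
Left offset = (5649 − 4057.67)/2 = 795.67 px; top offset = 0.
Upper-left is one-third across and one-third down within the crop:
x = 795.67 + 1 × 4057.67/3 ≈ 2148; y = 0.00 + 1 × 1739.00/3 ≈ 580.

x = 2148 px, y = 580 px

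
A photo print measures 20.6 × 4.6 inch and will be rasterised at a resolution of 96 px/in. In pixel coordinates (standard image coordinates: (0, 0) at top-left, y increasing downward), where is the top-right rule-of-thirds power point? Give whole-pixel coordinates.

(1318, 147)

In pixels the canvas is 20.6 × 96 = 1977.6 wide and 4.6 × 96 = 441.6 tall.
The top-right point is two-thirds across and one-third down:
x = 2 × 1977.6/3 ≈ 1318; y = 1 × 441.6/3 ≈ 147.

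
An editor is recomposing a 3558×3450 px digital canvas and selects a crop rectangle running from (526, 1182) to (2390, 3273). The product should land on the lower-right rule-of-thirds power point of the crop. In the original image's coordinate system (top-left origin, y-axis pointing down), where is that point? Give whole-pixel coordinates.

(1769, 2576)

Crop width = 2390 − 526 = 1864 px; one third is 621.33 px.
Crop height = 3273 − 1182 = 2091 px; one third is 697.00 px.
The lower-right point is two-thirds across and two-thirds down within the crop:
x = 526 + 2 × 621.33 ≈ 1769; y = 1182 + 2 × 697.00 ≈ 2576.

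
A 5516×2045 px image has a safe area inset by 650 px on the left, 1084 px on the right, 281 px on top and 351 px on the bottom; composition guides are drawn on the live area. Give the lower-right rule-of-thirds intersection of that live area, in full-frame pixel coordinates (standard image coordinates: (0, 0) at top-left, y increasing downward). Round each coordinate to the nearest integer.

Content width = 5516 − 650 − 1084 = 3782 px; content height = 2045 − 281 − 351 = 1413 px.
Lower-right is two-thirds across and two-thirds down within the live area.
x = 650 + 2 × 3782/3 = 650 + 2521.33 ≈ 3171
y = 281 + 2 × 1413/3 = 281 + 942.00 ≈ 1223

(3171, 1223)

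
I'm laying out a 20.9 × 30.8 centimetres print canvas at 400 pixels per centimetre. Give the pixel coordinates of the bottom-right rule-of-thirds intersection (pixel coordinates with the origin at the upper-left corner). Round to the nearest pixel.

In pixels the canvas is 20.9 × 400 = 8360 wide and 30.8 × 400 = 12320 tall.
The bottom-right point is two-thirds across and two-thirds down:
x = 2 × 8360/3 ≈ 5573; y = 2 × 12320/3 ≈ 8213.

(5573, 8213)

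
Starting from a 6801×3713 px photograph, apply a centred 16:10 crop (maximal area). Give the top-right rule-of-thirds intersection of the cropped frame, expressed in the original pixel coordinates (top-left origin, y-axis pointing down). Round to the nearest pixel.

x = 4391 px, y = 1238 px

6801/3713 > 16/10, so the 16:10 crop keeps the full height 3713 and trims width to 3713 × 16/10 = 5940.80 px.
Left offset = (6801 − 5940.80)/2 = 430.10 px; top offset = 0.
Top-right is two-thirds across and one-third down within the crop:
x = 430.10 + 2 × 5940.80/3 ≈ 4391; y = 0.00 + 1 × 3713.00/3 ≈ 1238.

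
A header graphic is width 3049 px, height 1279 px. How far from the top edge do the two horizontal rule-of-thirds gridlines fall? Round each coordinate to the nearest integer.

426 px and 853 px

1279 / 3 = 426.33, so the horizontal lines sit at one and two thirds of 1279.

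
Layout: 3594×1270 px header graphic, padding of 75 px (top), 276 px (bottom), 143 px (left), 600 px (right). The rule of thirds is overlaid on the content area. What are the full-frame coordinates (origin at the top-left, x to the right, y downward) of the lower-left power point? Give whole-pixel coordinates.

(1093, 688)

Content width = 3594 − 143 − 600 = 2851 px; content height = 1270 − 75 − 276 = 919 px.
Lower-left is one-third across and two-thirds down within the content area.
x = 143 + 1 × 2851/3 = 143 + 950.33 ≈ 1093
y = 75 + 2 × 919/3 = 75 + 612.67 ≈ 688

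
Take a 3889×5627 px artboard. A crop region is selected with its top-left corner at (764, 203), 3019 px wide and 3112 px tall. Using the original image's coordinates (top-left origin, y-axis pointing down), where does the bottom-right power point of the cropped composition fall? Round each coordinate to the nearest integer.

(2777, 2278)

One third of the crop width 3019 is 1006.33 px.
One third of the crop height 3112 is 1037.33 px.
The bottom-right point is two-thirds across and two-thirds down within the crop:
x = 764 + 2 × 1006.33 ≈ 2777; y = 203 + 2 × 1037.33 ≈ 2278.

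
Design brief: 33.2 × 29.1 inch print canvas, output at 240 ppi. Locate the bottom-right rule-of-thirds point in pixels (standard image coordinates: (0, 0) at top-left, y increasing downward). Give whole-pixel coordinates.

In pixels the canvas is 33.2 × 240 = 7968 wide and 29.1 × 240 = 6984 tall.
The bottom-right point is two-thirds across and two-thirds down:
x = 2 × 7968/3 ≈ 5312; y = 2 × 6984/3 ≈ 4656.

(5312, 4656)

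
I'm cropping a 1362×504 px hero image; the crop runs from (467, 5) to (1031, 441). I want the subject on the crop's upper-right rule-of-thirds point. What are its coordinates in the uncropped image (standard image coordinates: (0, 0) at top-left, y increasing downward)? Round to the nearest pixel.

(843, 150)

Crop width = 1031 − 467 = 564 px; one third is 188.00 px.
Crop height = 441 − 5 = 436 px; one third is 145.33 px.
The upper-right point is two-thirds across and one-third down within the crop:
x = 467 + 2 × 188.00 ≈ 843; y = 5 + 1 × 145.33 ≈ 150.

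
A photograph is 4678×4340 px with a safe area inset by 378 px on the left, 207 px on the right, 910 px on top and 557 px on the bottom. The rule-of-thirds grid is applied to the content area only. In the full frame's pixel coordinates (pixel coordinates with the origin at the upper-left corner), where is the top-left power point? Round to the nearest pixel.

Content width = 4678 − 378 − 207 = 4093 px; content height = 4340 − 910 − 557 = 2873 px.
Top-left is one-third across and one-third down within the content area.
x = 378 + 1 × 4093/3 = 378 + 1364.33 ≈ 1742
y = 910 + 1 × 2873/3 = 910 + 957.67 ≈ 1868

(1742, 1868)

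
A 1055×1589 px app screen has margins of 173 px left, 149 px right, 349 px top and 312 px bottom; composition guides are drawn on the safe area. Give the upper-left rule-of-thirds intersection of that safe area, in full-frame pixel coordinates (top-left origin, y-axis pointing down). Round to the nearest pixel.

Content width = 1055 − 173 − 149 = 733 px; content height = 1589 − 349 − 312 = 928 px.
Upper-left is one-third across and one-third down within the safe area.
x = 173 + 1 × 733/3 = 173 + 244.33 ≈ 417
y = 349 + 1 × 928/3 = 349 + 309.33 ≈ 658

x = 417 px, y = 658 px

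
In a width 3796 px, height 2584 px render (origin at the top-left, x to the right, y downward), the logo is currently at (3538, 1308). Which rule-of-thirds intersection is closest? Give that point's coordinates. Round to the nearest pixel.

x = 2531 px, y = 1723 px

Third lines: x ∈ {1265, 2531}, y ∈ {861, 1723}.
3538 is closer to x = 2531; 1308 is closer to y = 1723.
So the nearest intersection is the lower-right power point.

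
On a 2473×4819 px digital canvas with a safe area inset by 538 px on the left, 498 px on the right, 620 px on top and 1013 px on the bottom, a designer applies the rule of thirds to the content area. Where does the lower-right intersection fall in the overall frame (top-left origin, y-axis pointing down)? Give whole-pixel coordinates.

(1496, 2744)

Content width = 2473 − 538 − 498 = 1437 px; content height = 4819 − 620 − 1013 = 3186 px.
Lower-right is two-thirds across and two-thirds down within the content area.
x = 538 + 2 × 1437/3 = 538 + 958.00 ≈ 1496
y = 620 + 2 × 3186/3 = 620 + 2124.00 ≈ 2744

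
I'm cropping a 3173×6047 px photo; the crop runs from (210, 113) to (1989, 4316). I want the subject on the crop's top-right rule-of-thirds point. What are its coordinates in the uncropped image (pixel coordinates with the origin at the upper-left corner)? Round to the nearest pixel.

Crop width = 1989 − 210 = 1779 px; one third is 593.00 px.
Crop height = 4316 − 113 = 4203 px; one third is 1401.00 px.
The top-right point is two-thirds across and one-third down within the crop:
x = 210 + 2 × 593.00 ≈ 1396; y = 113 + 1 × 1401.00 ≈ 1514.

x = 1396 px, y = 1514 px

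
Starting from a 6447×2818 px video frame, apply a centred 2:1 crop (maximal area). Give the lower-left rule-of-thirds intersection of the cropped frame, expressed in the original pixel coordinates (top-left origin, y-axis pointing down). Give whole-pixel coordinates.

6447/2818 > 2/1, so the 2:1 crop keeps the full height 2818 and trims width to 2818 × 2/1 = 5636.00 px.
Left offset = (6447 − 5636.00)/2 = 405.50 px; top offset = 0.
Lower-left is one-third across and two-thirds down within the crop:
x = 405.50 + 1 × 5636.00/3 ≈ 2284; y = 0.00 + 2 × 2818.00/3 ≈ 1879.

(2284, 1879)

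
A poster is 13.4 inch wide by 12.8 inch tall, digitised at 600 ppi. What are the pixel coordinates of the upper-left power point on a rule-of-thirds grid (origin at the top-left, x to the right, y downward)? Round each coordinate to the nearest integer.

x = 2680 px, y = 2560 px

In pixels the canvas is 13.4 × 600 = 8040 wide and 12.8 × 600 = 7680 tall.
The upper-left point is one-third across and one-third down:
x = 1 × 8040/3 ≈ 2680; y = 1 × 7680/3 ≈ 2560.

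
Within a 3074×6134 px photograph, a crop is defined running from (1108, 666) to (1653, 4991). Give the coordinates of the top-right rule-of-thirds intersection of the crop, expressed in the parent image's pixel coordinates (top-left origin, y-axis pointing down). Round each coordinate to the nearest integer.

Crop width = 1653 − 1108 = 545 px; one third is 181.67 px.
Crop height = 4991 − 666 = 4325 px; one third is 1441.67 px.
The top-right point is two-thirds across and one-third down within the crop:
x = 1108 + 2 × 181.67 ≈ 1471; y = 666 + 1 × 1441.67 ≈ 2108.

(1471, 2108)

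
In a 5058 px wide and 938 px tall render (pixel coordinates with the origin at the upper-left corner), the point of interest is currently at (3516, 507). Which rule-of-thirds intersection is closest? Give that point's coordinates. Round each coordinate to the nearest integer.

Third lines: x ∈ {1686, 3372}, y ∈ {313, 625}.
3516 is closer to x = 3372; 507 is closer to y = 625.
So the nearest intersection is the lower-right power point.

x = 3372 px, y = 625 px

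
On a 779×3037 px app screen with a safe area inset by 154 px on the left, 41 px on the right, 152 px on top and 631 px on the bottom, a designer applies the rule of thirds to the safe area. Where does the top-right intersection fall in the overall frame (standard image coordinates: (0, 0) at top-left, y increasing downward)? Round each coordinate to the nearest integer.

Content width = 779 − 154 − 41 = 584 px; content height = 3037 − 152 − 631 = 2254 px.
Top-right is two-thirds across and one-third down within the safe area.
x = 154 + 2 × 584/3 = 154 + 389.33 ≈ 543
y = 152 + 1 × 2254/3 = 152 + 751.33 ≈ 903

(543, 903)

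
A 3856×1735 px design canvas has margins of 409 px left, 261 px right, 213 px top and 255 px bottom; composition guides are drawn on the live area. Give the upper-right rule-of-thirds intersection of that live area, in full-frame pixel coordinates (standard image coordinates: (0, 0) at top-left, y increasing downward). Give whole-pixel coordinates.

x = 2533 px, y = 635 px

Content width = 3856 − 409 − 261 = 3186 px; content height = 1735 − 213 − 255 = 1267 px.
Upper-right is two-thirds across and one-third down within the live area.
x = 409 + 2 × 3186/3 = 409 + 2124.00 ≈ 2533
y = 213 + 1 × 1267/3 = 213 + 422.33 ≈ 635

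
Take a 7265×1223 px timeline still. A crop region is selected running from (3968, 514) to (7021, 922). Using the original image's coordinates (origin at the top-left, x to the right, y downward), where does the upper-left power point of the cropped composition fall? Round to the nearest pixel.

(4986, 650)

Crop width = 7021 − 3968 = 3053 px; one third is 1017.67 px.
Crop height = 922 − 514 = 408 px; one third is 136.00 px.
The upper-left point is one-third across and one-third down within the crop:
x = 3968 + 1 × 1017.67 ≈ 4986; y = 514 + 1 × 136.00 ≈ 650.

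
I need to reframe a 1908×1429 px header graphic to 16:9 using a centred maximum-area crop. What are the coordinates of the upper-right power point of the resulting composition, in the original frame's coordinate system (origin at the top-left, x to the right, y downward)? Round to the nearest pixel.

1908/1429 < 16/9, so the 16:9 crop keeps the full width 1908 and trims height to 1908 × 9/16 = 1073.25 px.
Top offset = (1429 − 1073.25)/2 = 177.88 px; left offset = 0.
Upper-right is two-thirds across and one-third down within the crop:
x = 0.00 + 2 × 1908.00/3 ≈ 1272; y = 177.88 + 1 × 1073.25/3 ≈ 536.

(1272, 536)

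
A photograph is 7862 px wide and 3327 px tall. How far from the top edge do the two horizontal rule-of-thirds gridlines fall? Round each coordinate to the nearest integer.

3327 / 3 = 1109, so the horizontal lines sit at one and two thirds of 3327.

1109 px and 2218 px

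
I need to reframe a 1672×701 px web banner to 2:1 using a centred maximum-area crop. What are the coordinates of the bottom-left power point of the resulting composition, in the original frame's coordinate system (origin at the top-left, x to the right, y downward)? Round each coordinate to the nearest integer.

1672/701 > 2/1, so the 2:1 crop keeps the full height 701 and trims width to 701 × 2/1 = 1402.00 px.
Left offset = (1672 − 1402.00)/2 = 135.00 px; top offset = 0.
Bottom-left is one-third across and two-thirds down within the crop:
x = 135.00 + 1 × 1402.00/3 ≈ 602; y = 0.00 + 2 × 701.00/3 ≈ 467.

x = 602 px, y = 467 px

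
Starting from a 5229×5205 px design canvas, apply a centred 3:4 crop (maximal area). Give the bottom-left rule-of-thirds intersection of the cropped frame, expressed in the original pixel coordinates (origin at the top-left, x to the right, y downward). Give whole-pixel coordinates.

5229/5205 > 3/4, so the 3:4 crop keeps the full height 5205 and trims width to 5205 × 3/4 = 3903.75 px.
Left offset = (5229 − 3903.75)/2 = 662.62 px; top offset = 0.
Bottom-left is one-third across and two-thirds down within the crop:
x = 662.62 + 1 × 3903.75/3 ≈ 1964; y = 0.00 + 2 × 5205.00/3 ≈ 3470.

(1964, 3470)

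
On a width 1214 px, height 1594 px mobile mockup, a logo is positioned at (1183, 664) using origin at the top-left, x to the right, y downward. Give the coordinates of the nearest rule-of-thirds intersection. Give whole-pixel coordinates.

x = 809 px, y = 531 px

Third lines: x ∈ {405, 809}, y ∈ {531, 1063}.
1183 is closer to x = 809; 664 is closer to y = 531.
So the nearest intersection is the upper-right power point.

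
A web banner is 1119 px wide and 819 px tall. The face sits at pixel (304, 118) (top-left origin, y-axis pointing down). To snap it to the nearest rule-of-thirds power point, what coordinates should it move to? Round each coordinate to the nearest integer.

Third lines: x ∈ {373, 746}, y ∈ {273, 546}.
304 is closer to x = 373; 118 is closer to y = 273.
So the nearest intersection is the upper-left power point.

x = 373 px, y = 273 px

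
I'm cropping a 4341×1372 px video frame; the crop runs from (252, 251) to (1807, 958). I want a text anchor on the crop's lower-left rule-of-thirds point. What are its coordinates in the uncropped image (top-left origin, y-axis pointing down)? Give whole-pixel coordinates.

x = 770 px, y = 722 px

Crop width = 1807 − 252 = 1555 px; one third is 518.33 px.
Crop height = 958 − 251 = 707 px; one third is 235.67 px.
The lower-left point is one-third across and two-thirds down within the crop:
x = 252 + 1 × 518.33 ≈ 770; y = 251 + 2 × 235.67 ≈ 722.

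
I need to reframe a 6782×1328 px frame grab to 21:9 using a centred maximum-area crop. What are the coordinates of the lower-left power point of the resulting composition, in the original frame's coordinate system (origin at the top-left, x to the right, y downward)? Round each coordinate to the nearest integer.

6782/1328 > 21/9, so the 21:9 crop keeps the full height 1328 and trims width to 1328 × 21/9 = 3098.67 px.
Left offset = (6782 − 3098.67)/2 = 1841.67 px; top offset = 0.
Lower-left is one-third across and two-thirds down within the crop:
x = 1841.67 + 1 × 3098.67/3 ≈ 2875; y = 0.00 + 2 × 1328.00/3 ≈ 885.

x = 2875 px, y = 885 px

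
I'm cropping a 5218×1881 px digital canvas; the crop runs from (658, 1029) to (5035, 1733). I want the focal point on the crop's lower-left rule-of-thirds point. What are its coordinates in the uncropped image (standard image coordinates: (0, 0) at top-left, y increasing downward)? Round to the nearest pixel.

Crop width = 5035 − 658 = 4377 px; one third is 1459.00 px.
Crop height = 1733 − 1029 = 704 px; one third is 234.67 px.
The lower-left point is one-third across and two-thirds down within the crop:
x = 658 + 1 × 1459.00 ≈ 2117; y = 1029 + 2 × 234.67 ≈ 1498.

(2117, 1498)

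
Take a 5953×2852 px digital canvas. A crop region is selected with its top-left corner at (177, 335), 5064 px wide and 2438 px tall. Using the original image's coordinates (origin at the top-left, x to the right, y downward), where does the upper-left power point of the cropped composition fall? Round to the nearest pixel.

One third of the crop width 5064 is 1688.00 px.
One third of the crop height 2438 is 812.67 px.
The upper-left point is one-third across and one-third down within the crop:
x = 177 + 1 × 1688.00 ≈ 1865; y = 335 + 1 × 812.67 ≈ 1148.

(1865, 1148)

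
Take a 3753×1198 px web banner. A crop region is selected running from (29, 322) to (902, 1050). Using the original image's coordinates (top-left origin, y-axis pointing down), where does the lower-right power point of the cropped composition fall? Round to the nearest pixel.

Crop width = 902 − 29 = 873 px; one third is 291.00 px.
Crop height = 1050 − 322 = 728 px; one third is 242.67 px.
The lower-right point is two-thirds across and two-thirds down within the crop:
x = 29 + 2 × 291.00 ≈ 611; y = 322 + 2 × 242.67 ≈ 807.

(611, 807)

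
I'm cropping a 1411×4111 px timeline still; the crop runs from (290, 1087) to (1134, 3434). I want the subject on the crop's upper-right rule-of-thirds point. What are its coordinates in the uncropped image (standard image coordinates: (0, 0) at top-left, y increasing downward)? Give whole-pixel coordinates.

Crop width = 1134 − 290 = 844 px; one third is 281.33 px.
Crop height = 3434 − 1087 = 2347 px; one third is 782.33 px.
The upper-right point is two-thirds across and one-third down within the crop:
x = 290 + 2 × 281.33 ≈ 853; y = 1087 + 1 × 782.33 ≈ 1869.

(853, 1869)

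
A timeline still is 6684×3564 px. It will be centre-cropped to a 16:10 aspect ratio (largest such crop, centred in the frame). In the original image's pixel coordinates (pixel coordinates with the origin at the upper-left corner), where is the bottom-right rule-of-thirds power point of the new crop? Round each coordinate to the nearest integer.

(4292, 2376)

6684/3564 > 16/10, so the 16:10 crop keeps the full height 3564 and trims width to 3564 × 16/10 = 5702.40 px.
Left offset = (6684 − 5702.40)/2 = 490.80 px; top offset = 0.
Bottom-right is two-thirds across and two-thirds down within the crop:
x = 490.80 + 2 × 5702.40/3 ≈ 4292; y = 0.00 + 2 × 3564.00/3 ≈ 2376.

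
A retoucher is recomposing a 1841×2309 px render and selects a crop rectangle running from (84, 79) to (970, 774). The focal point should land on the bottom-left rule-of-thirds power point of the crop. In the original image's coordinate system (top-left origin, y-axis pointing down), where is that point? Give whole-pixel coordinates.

Crop width = 970 − 84 = 886 px; one third is 295.33 px.
Crop height = 774 − 79 = 695 px; one third is 231.67 px.
The bottom-left point is one-third across and two-thirds down within the crop:
x = 84 + 1 × 295.33 ≈ 379; y = 79 + 2 × 231.67 ≈ 542.

x = 379 px, y = 542 px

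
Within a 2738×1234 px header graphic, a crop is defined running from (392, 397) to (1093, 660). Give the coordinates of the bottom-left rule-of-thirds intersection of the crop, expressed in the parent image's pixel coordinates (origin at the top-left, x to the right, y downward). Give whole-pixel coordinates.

Crop width = 1093 − 392 = 701 px; one third is 233.67 px.
Crop height = 660 − 397 = 263 px; one third is 87.67 px.
The bottom-left point is one-third across and two-thirds down within the crop:
x = 392 + 1 × 233.67 ≈ 626; y = 397 + 2 × 87.67 ≈ 572.

x = 626 px, y = 572 px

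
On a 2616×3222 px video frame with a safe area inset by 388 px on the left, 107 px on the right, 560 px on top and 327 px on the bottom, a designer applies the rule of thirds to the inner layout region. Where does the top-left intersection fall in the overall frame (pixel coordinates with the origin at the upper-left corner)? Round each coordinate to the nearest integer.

x = 1095 px, y = 1338 px

Content width = 2616 − 388 − 107 = 2121 px; content height = 3222 − 560 − 327 = 2335 px.
Top-left is one-third across and one-third down within the inner layout region.
x = 388 + 1 × 2121/3 = 388 + 707.00 ≈ 1095
y = 560 + 1 × 2335/3 = 560 + 778.33 ≈ 1338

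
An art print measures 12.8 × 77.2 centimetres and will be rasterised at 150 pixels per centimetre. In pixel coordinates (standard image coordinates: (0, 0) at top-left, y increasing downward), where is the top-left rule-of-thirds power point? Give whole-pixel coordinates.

In pixels the canvas is 12.8 × 150 = 1920 wide and 77.2 × 150 = 11580 tall.
The top-left point is one-third across and one-third down:
x = 1 × 1920/3 ≈ 640; y = 1 × 11580/3 ≈ 3860.

(640, 3860)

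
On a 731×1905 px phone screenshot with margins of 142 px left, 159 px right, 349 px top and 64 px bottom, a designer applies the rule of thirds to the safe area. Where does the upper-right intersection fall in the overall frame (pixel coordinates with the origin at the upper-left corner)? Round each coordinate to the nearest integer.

x = 429 px, y = 846 px

Content width = 731 − 142 − 159 = 430 px; content height = 1905 − 349 − 64 = 1492 px.
Upper-right is two-thirds across and one-third down within the safe area.
x = 142 + 2 × 430/3 = 142 + 286.67 ≈ 429
y = 349 + 1 × 1492/3 = 349 + 497.33 ≈ 846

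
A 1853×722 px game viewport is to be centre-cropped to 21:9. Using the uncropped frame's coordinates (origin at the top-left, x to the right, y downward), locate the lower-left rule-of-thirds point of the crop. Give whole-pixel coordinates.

1853/722 > 21/9, so the 21:9 crop keeps the full height 722 and trims width to 722 × 21/9 = 1684.67 px.
Left offset = (1853 − 1684.67)/2 = 84.17 px; top offset = 0.
Lower-left is one-third across and two-thirds down within the crop:
x = 84.17 + 1 × 1684.67/3 ≈ 646; y = 0.00 + 2 × 722.00/3 ≈ 481.

x = 646 px, y = 481 px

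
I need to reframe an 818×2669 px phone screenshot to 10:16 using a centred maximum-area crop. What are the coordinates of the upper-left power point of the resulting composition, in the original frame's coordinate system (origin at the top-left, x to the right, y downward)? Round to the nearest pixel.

(273, 1116)

818/2669 < 10/16, so the 10:16 crop keeps the full width 818 and trims height to 818 × 16/10 = 1308.80 px.
Top offset = (2669 − 1308.80)/2 = 680.10 px; left offset = 0.
Upper-left is one-third across and one-third down within the crop:
x = 0.00 + 1 × 818.00/3 ≈ 273; y = 680.10 + 1 × 1308.80/3 ≈ 1116.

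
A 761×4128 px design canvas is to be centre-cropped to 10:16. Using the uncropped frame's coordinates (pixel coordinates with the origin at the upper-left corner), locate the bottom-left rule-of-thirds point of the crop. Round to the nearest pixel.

761/4128 < 10/16, so the 10:16 crop keeps the full width 761 and trims height to 761 × 16/10 = 1217.60 px.
Top offset = (4128 − 1217.60)/2 = 1455.20 px; left offset = 0.
Bottom-left is one-third across and two-thirds down within the crop:
x = 0.00 + 1 × 761.00/3 ≈ 254; y = 1455.20 + 2 × 1217.60/3 ≈ 2267.

x = 254 px, y = 2267 px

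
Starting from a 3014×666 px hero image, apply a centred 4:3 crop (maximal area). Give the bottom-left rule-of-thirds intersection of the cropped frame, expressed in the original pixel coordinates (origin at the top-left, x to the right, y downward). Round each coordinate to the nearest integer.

(1359, 444)

3014/666 > 4/3, so the 4:3 crop keeps the full height 666 and trims width to 666 × 4/3 = 888.00 px.
Left offset = (3014 − 888.00)/2 = 1063.00 px; top offset = 0.
Bottom-left is one-third across and two-thirds down within the crop:
x = 1063.00 + 1 × 888.00/3 ≈ 1359; y = 0.00 + 2 × 666.00/3 ≈ 444.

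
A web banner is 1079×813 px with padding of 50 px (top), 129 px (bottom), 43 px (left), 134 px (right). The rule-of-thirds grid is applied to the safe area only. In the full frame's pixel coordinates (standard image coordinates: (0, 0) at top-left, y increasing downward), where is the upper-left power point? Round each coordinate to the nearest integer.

Content width = 1079 − 43 − 134 = 902 px; content height = 813 − 50 − 129 = 634 px.
Upper-left is one-third across and one-third down within the safe area.
x = 43 + 1 × 902/3 = 43 + 300.67 ≈ 344
y = 50 + 1 × 634/3 = 50 + 211.33 ≈ 261

x = 344 px, y = 261 px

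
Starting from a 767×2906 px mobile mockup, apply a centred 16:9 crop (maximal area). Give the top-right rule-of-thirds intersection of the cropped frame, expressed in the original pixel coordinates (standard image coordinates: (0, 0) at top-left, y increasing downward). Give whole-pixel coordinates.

767/2906 < 16/9, so the 16:9 crop keeps the full width 767 and trims height to 767 × 9/16 = 431.44 px.
Top offset = (2906 − 431.44)/2 = 1237.28 px; left offset = 0.
Top-right is two-thirds across and one-third down within the crop:
x = 0.00 + 2 × 767.00/3 ≈ 511; y = 1237.28 + 1 × 431.44/3 ≈ 1381.

x = 511 px, y = 1381 px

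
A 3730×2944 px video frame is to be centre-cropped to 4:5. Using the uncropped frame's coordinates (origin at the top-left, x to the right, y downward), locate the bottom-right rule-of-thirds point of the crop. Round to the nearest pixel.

3730/2944 > 4/5, so the 4:5 crop keeps the full height 2944 and trims width to 2944 × 4/5 = 2355.20 px.
Left offset = (3730 − 2355.20)/2 = 687.40 px; top offset = 0.
Bottom-right is two-thirds across and two-thirds down within the crop:
x = 687.40 + 2 × 2355.20/3 ≈ 2258; y = 0.00 + 2 × 2944.00/3 ≈ 1963.

(2258, 1963)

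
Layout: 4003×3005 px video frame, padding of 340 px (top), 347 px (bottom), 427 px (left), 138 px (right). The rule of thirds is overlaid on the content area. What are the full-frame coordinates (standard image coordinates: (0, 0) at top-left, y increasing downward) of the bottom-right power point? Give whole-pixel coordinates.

Content width = 4003 − 427 − 138 = 3438 px; content height = 3005 − 340 − 347 = 2318 px.
Bottom-right is two-thirds across and two-thirds down within the content area.
x = 427 + 2 × 3438/3 = 427 + 2292.00 ≈ 2719
y = 340 + 2 × 2318/3 = 340 + 1545.33 ≈ 1885

x = 2719 px, y = 1885 px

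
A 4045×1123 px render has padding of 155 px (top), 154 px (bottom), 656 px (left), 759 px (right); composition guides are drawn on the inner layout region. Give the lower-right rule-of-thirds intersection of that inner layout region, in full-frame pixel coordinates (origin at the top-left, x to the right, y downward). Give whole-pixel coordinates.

(2409, 698)

Content width = 4045 − 656 − 759 = 2630 px; content height = 1123 − 155 − 154 = 814 px.
Lower-right is two-thirds across and two-thirds down within the inner layout region.
x = 656 + 2 × 2630/3 = 656 + 1753.33 ≈ 2409
y = 155 + 2 × 814/3 = 155 + 542.67 ≈ 698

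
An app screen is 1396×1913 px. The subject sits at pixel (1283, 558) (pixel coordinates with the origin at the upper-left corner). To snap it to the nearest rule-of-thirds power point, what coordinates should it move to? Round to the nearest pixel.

(931, 638)

Third lines: x ∈ {465, 931}, y ∈ {638, 1275}.
1283 is closer to x = 931; 558 is closer to y = 638.
So the nearest intersection is the upper-right power point.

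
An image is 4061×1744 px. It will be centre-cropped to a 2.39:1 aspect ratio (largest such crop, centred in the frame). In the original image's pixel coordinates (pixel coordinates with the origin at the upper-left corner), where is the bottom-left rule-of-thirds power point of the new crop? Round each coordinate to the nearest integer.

x = 1354 px, y = 1155 px

4061/1744 < 2.39/1, so the 2.39:1 crop keeps the full width 4061 and trims height to 4061 × 1/2.39 = 1699.16 px.
Top offset = (1744 − 1699.16)/2 = 22.42 px; left offset = 0.
Bottom-left is one-third across and two-thirds down within the crop:
x = 0.00 + 1 × 4061.00/3 ≈ 1354; y = 22.42 + 2 × 1699.16/3 ≈ 1155.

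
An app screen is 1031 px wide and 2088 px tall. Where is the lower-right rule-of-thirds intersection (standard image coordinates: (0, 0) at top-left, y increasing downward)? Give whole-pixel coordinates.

The lower-right point sits two-thirds of the way across and two-thirds of the way down.
x = 2 × 1031/3 ≈ 687; y = 2 × 2088/3 ≈ 1392.

(687, 1392)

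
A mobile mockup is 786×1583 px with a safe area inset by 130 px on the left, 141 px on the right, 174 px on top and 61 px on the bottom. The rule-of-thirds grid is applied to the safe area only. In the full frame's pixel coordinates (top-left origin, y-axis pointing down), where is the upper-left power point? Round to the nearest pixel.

(302, 623)

Content width = 786 − 130 − 141 = 515 px; content height = 1583 − 174 − 61 = 1348 px.
Upper-left is one-third across and one-third down within the safe area.
x = 130 + 1 × 515/3 = 130 + 171.67 ≈ 302
y = 174 + 1 × 1348/3 = 174 + 449.33 ≈ 623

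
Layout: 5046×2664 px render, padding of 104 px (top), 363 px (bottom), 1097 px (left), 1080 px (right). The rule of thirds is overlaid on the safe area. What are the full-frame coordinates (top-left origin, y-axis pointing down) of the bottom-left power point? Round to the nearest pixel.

Content width = 5046 − 1097 − 1080 = 2869 px; content height = 2664 − 104 − 363 = 2197 px.
Bottom-left is one-third across and two-thirds down within the safe area.
x = 1097 + 1 × 2869/3 = 1097 + 956.33 ≈ 2053
y = 104 + 2 × 2197/3 = 104 + 1464.67 ≈ 1569

x = 2053 px, y = 1569 px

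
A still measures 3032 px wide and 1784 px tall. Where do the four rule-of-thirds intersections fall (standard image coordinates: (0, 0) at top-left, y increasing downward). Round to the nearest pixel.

(1011, 595), (2021, 595), (1011, 1189), (2021, 1189)

One third of 3032 is 1010.67; one third of 1784 is 594.67.
Vertical third lines at x = 1011 and x = 2021; horizontal third lines at y = 595 and y = 1189.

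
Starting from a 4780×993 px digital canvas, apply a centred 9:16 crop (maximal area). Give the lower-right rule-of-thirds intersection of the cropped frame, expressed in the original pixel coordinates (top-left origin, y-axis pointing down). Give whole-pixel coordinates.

4780/993 > 9/16, so the 9:16 crop keeps the full height 993 and trims width to 993 × 9/16 = 558.56 px.
Left offset = (4780 − 558.56)/2 = 2110.72 px; top offset = 0.
Lower-right is two-thirds across and two-thirds down within the crop:
x = 2110.72 + 2 × 558.56/3 ≈ 2483; y = 0.00 + 2 × 993.00/3 ≈ 662.

(2483, 662)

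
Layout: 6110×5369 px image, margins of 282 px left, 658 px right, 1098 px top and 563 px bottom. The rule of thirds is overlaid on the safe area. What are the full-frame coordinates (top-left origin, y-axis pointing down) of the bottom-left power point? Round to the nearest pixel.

(2005, 3570)

Content width = 6110 − 282 − 658 = 5170 px; content height = 5369 − 1098 − 563 = 3708 px.
Bottom-left is one-third across and two-thirds down within the safe area.
x = 282 + 1 × 5170/3 = 282 + 1723.33 ≈ 2005
y = 1098 + 2 × 3708/3 = 1098 + 2472.00 ≈ 3570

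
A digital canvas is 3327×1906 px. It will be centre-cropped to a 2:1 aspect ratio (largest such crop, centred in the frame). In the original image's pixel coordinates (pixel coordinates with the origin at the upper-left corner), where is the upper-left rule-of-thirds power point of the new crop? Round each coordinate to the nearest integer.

x = 1109 px, y = 676 px

3327/1906 < 2/1, so the 2:1 crop keeps the full width 3327 and trims height to 3327 × 1/2 = 1663.50 px.
Top offset = (1906 − 1663.50)/2 = 121.25 px; left offset = 0.
Upper-left is one-third across and one-third down within the crop:
x = 0.00 + 1 × 3327.00/3 ≈ 1109; y = 121.25 + 1 × 1663.50/3 ≈ 676.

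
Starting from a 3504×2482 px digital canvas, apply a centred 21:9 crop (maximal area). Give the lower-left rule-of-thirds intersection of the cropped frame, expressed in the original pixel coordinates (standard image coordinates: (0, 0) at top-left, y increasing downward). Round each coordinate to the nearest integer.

x = 1168 px, y = 1491 px

3504/2482 < 21/9, so the 21:9 crop keeps the full width 3504 and trims height to 3504 × 9/21 = 1501.71 px.
Top offset = (2482 − 1501.71)/2 = 490.14 px; left offset = 0.
Lower-left is one-third across and two-thirds down within the crop:
x = 0.00 + 1 × 3504.00/3 ≈ 1168; y = 490.14 + 2 × 1501.71/3 ≈ 1491.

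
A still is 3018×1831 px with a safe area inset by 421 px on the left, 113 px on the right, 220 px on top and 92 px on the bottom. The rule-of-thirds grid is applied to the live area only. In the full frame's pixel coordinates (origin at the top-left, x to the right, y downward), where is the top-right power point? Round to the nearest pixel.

Content width = 3018 − 421 − 113 = 2484 px; content height = 1831 − 220 − 92 = 1519 px.
Top-right is two-thirds across and one-third down within the live area.
x = 421 + 2 × 2484/3 = 421 + 1656.00 ≈ 2077
y = 220 + 1 × 1519/3 = 220 + 506.33 ≈ 726

x = 2077 px, y = 726 px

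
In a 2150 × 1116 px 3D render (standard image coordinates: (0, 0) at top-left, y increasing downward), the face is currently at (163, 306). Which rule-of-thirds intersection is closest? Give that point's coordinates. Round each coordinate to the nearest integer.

Third lines: x ∈ {717, 1433}, y ∈ {372, 744}.
163 is closer to x = 717; 306 is closer to y = 372.
So the nearest intersection is the upper-left power point.

x = 717 px, y = 372 px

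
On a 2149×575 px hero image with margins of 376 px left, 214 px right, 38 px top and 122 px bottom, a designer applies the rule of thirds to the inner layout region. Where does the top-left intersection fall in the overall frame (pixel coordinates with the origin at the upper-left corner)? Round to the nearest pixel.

(896, 176)

Content width = 2149 − 376 − 214 = 1559 px; content height = 575 − 38 − 122 = 415 px.
Top-left is one-third across and one-third down within the inner layout region.
x = 376 + 1 × 1559/3 = 376 + 519.67 ≈ 896
y = 38 + 1 × 415/3 = 38 + 138.33 ≈ 176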